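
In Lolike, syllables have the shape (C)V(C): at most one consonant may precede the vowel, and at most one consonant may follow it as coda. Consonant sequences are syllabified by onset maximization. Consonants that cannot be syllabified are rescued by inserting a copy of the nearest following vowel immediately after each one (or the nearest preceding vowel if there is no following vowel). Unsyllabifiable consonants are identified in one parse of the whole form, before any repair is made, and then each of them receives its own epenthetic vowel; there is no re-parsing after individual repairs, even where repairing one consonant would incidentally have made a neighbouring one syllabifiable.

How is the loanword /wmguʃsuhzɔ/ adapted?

The consonants /w/, /m/ cannot be parsed into a legal (C)V(C) syllable (at most one coda consonant is licensed; onsets are limited to one consonant).
Each unlicensed consonant becomes the onset of a new syllable: /w/ → /wu/, /m/ → /mu/.

wumuguʃsuhzɔ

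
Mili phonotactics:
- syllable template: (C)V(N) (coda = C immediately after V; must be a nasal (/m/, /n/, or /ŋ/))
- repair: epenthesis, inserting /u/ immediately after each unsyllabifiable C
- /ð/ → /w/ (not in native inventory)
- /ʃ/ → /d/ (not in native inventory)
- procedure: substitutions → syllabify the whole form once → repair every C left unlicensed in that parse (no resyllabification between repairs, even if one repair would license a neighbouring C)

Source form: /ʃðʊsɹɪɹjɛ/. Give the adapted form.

Substitution: /ʃ/ → /d/, /ð/ → /w/, giving /dwʊsɹɪɹjɛ/.
Syllabifying with onset maximization leaves /d/, /s/, /ɹ/ stranded (only a nasal (/m/, /n/, or /ŋ/) is licensed in coda position; onsets are limited to one consonant).
Inserting the epenthetic vowel yields /d/ → /du/, /s/ → /su/, /ɹ/ → /ɹu/.

duwʊsuɹɪɹujɛ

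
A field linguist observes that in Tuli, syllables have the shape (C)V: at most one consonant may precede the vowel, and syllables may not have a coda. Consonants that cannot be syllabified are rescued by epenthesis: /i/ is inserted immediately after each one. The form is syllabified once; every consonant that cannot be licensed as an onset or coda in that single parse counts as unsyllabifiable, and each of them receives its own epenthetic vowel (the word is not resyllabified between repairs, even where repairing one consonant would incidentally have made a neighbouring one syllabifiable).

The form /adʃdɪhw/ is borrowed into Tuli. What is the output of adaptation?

The consonants /d/, /ʃ/, /h/, /w/ cannot be parsed into a legal (C)V syllable (no codas are permitted; onsets are limited to one consonant).
Epenthesis after each stranded consonant: /d/ → /di/, /ʃ/ → /ʃi/, /h/ → /hi/, /w/ → /wi/.

adiʃidɪhiwi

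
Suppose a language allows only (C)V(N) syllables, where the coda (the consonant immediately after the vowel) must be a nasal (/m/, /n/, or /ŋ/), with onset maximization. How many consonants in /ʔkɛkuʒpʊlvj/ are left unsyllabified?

5

The consonants /ʔ/, /ʒ/, /l/, /v/, /j/ cannot be parsed into a legal (C)V(N) syllable (only a nasal (/m/, /n/, or /ŋ/) is licensed in coda position; onsets are limited to one consonant).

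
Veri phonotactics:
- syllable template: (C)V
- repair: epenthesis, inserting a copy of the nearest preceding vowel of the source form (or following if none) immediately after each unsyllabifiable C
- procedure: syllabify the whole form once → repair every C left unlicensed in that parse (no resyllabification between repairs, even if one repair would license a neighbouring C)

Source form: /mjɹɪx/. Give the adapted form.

mɪjɪɹɪxɪ

Under (C)V, the unsyllabifiable consonants are /m/, /j/, /x/ (no codas are permitted; onsets are limited to one consonant).
Epenthesis after each stranded consonant: /m/ → /mɪ/, /j/ → /jɪ/, /x/ → /xɪ/.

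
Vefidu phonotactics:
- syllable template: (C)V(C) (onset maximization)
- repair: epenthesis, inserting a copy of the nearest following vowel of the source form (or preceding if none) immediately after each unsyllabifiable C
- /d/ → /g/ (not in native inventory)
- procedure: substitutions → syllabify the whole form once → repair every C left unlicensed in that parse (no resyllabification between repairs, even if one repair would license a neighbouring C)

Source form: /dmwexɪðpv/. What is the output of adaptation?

gemewexɪðpɪvɪ

Substitution: /d/ → /g/, giving /gmwexɪðpv/.
The consonants /g/, /m/, /p/, /v/ cannot be parsed into a legal (C)V(C) syllable (at most one coda consonant is licensed; onsets are limited to one consonant).
Epenthesis after each stranded consonant: /g/ → /ge/, /m/ → /me/, /p/ → /pɪ/, /v/ → /vɪ/.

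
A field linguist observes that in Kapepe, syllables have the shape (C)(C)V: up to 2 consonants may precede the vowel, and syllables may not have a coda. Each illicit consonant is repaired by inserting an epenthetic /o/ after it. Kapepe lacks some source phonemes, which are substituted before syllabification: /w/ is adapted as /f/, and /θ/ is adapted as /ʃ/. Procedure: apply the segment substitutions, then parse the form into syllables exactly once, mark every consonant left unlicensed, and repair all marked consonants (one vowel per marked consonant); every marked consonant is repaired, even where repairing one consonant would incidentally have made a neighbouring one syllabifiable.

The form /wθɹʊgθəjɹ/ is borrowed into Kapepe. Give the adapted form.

Substitution: /w/ → /f/, /θ/ → /ʃ/, giving /fʃɹʊgʃəjɹ/.
The consonants /f/, /j/, /ɹ/ cannot be parsed into a legal (C)(C)V syllable (no codas are permitted; onsets may contain at most 2 consonants).
Epenthesis after each stranded consonant: /f/ → /fo/, /j/ → /jo/, /ɹ/ → /ɹo/.

foʃɹʊgʃəjoɹo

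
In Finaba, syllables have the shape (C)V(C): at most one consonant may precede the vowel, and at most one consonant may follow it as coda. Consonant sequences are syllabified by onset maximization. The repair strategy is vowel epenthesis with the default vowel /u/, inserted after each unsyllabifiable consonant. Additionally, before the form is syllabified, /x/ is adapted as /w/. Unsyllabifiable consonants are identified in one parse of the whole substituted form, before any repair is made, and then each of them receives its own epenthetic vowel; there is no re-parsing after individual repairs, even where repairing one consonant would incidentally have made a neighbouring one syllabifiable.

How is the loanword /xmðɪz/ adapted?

wumuðɪz

Substitution: /x/ → /w/, giving /wmðɪz/.
Under (C)V(C), the unsyllabifiable consonants are /w/, /m/ (at most one coda consonant is licensed; onsets are limited to one consonant).
Epenthesis after each stranded consonant: /w/ → /wu/, /m/ → /mu/.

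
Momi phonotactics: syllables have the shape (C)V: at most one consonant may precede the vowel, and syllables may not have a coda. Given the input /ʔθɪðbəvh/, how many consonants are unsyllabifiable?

Syllabifying with onset maximization leaves /ʔ/, /ð/, /v/, /h/ stranded (no codas are permitted; onsets are limited to one consonant).

4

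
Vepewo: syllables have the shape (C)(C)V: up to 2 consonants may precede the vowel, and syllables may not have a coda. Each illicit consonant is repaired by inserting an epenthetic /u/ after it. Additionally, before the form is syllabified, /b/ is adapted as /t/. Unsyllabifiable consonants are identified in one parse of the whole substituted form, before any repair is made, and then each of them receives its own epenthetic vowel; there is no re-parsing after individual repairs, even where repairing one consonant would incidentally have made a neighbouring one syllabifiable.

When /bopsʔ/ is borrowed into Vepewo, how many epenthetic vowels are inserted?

3

After substitution the input is /topsʔ/.
The unsyllabifiable consonants are /p/, /s/, /ʔ/; each receives one epenthetic vowel.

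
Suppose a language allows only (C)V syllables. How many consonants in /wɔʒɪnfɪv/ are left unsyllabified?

Syllabifying with onset maximization leaves /n/, /v/ stranded (no codas are permitted; onsets are limited to one consonant).

2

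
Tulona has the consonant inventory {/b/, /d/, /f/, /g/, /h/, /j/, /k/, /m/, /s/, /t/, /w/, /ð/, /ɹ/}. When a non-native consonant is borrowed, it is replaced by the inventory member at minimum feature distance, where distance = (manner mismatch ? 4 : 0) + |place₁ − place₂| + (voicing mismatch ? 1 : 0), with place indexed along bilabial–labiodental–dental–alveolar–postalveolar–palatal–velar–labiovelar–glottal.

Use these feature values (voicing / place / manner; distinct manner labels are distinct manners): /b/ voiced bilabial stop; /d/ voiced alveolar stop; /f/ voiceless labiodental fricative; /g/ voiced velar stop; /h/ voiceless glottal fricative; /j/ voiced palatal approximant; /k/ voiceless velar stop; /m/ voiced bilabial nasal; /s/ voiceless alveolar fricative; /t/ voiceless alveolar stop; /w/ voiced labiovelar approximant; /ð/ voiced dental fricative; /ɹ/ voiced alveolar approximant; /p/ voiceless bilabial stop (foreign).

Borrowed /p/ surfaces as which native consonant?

/b/ is closest: same manner (stop), place distance 0 (bilabial→bilabial), voicing differs (+1); total 1. Next closest is /t/ at distance 3.

b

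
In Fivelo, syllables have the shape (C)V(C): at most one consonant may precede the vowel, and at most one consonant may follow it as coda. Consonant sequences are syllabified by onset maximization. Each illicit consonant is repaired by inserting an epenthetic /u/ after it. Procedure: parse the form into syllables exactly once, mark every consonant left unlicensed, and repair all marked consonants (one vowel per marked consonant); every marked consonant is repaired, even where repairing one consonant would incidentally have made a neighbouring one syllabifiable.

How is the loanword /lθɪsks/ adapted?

Syllabifying with onset maximization leaves /l/, /k/, /s/ stranded (at most one coda consonant is licensed; onsets are limited to one consonant).
Each unlicensed consonant becomes the onset of a new syllable: /l/ → /lu/, /k/ → /ku/, /s/ → /su/.

luθɪskusu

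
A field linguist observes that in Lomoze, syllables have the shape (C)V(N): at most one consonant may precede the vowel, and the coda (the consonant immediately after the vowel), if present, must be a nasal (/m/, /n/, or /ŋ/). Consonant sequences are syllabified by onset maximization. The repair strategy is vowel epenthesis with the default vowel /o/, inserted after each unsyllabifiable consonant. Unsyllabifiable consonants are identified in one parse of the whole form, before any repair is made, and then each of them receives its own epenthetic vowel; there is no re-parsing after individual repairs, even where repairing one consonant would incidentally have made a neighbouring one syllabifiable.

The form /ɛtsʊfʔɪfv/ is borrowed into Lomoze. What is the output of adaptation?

Under (C)V(N), the unsyllabifiable consonants are /t/, /f/, /f/, /v/ (only a nasal (/m/, /n/, or /ŋ/) is licensed in coda position; onsets are limited to one consonant).
Each unlicensed consonant becomes the onset of a new syllable: /t/ → /to/, /f/ → /fo/, /f/ → /fo/, /v/ → /vo/.

ɛtosʊfoʔɪfovo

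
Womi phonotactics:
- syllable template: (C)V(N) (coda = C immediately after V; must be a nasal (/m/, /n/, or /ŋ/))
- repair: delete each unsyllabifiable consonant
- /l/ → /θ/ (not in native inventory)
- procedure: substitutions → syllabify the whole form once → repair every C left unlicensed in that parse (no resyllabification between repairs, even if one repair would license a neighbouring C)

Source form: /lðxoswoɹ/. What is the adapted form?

xowo

Substitution: /l/ → /θ/, giving /θðxoswoɹ/.
Under (C)V(N), the unsyllabifiable consonants are /θ/, /ð/, /s/, /ɹ/ (only a nasal (/m/, /n/, or /ŋ/) is licensed in coda position; onsets are limited to one consonant).
Each unlicensed consonant is deleted: /θ/, /ð/, /s/, /ɹ/.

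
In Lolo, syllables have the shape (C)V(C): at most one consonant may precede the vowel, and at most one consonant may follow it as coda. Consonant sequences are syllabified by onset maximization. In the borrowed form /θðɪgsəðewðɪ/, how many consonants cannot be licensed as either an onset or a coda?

The consonants /θ/ cannot be parsed into a legal (C)V(C) syllable (at most one coda consonant is licensed; onsets are limited to one consonant).

1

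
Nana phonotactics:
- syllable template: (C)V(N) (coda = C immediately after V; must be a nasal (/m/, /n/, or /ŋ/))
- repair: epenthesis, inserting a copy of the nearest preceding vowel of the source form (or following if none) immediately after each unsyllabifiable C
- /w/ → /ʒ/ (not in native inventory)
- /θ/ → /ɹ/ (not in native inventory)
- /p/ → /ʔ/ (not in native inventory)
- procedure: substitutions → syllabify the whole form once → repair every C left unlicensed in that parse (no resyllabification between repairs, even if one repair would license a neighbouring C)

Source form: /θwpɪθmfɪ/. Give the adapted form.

Substitution: /θ/ → /ɹ/, /w/ → /ʒ/, /p/ → /ʔ/, giving /ɹʒʔɪɹmfɪ/.
The consonants /ɹ/, /ʒ/, /ɹ/, /m/ cannot be parsed into a legal (C)V(N) syllable (only a nasal (/m/, /n/, or /ŋ/) is licensed in coda position; onsets are limited to one consonant).
Inserting the epenthetic vowel yields /ɹ/ → /ɹɪ/, /ʒ/ → /ʒɪ/, /ɹ/ → /ɹɪ/, /m/ → /mɪ/.

ɹɪʒɪʔɪɹɪmɪfɪ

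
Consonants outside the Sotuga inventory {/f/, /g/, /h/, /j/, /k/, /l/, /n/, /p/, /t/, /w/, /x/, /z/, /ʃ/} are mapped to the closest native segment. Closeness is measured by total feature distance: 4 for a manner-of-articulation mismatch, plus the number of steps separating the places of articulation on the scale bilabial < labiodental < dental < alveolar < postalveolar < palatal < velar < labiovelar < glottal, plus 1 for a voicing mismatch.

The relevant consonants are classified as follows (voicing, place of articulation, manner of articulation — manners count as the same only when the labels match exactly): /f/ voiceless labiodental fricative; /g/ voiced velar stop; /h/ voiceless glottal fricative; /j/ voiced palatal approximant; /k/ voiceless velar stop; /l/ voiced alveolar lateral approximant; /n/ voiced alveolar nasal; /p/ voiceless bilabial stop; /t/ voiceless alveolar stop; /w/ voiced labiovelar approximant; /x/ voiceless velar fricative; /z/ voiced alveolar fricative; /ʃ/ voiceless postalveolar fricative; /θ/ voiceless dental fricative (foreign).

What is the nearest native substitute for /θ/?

f

/f/ is closest: same manner (fricative), place distance 1 (dental→labiodental), same voicing; total 1. Next closest is /z/ at distance 2.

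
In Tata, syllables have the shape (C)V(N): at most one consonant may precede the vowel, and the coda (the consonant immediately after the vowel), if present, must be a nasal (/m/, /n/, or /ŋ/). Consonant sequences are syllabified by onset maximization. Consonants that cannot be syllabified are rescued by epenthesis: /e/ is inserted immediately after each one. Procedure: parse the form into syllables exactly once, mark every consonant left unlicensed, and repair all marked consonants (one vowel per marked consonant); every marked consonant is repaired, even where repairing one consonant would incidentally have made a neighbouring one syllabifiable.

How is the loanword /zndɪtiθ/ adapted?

zenedɪtiθe

The consonants /z/, /n/, /θ/ cannot be parsed into a legal (C)V(N) syllable (only a nasal (/m/, /n/, or /ŋ/) is licensed in coda position; onsets are limited to one consonant).
Each unlicensed consonant becomes the onset of a new syllable: /z/ → /ze/, /n/ → /ne/, /θ/ → /θe/.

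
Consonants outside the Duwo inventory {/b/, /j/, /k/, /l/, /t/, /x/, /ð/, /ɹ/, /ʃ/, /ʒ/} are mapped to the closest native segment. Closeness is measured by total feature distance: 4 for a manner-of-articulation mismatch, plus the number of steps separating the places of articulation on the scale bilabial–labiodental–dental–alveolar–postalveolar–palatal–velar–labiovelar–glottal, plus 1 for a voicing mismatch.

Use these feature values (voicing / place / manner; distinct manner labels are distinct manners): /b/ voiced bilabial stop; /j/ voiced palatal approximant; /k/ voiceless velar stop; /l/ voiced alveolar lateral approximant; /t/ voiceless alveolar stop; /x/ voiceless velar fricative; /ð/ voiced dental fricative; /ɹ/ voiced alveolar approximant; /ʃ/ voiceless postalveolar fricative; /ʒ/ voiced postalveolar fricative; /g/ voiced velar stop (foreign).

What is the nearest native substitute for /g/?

/k/ is closest: same manner (stop), place distance 0 (velar→velar), voicing differs (+1); total 1. Next closest is /t/ at distance 4.

k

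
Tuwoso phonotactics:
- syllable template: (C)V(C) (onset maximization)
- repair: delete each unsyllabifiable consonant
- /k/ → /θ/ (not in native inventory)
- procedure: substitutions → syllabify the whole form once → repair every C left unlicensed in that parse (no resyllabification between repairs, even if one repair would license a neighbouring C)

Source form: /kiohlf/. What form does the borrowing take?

θioh

Substitution: /k/ → /θ/, giving /θiohlf/.
The consonants /l/, /f/ cannot be parsed into a legal (C)V(C) syllable (at most one coda consonant is licensed; onsets are limited to one consonant).
Deleting the stranded consonants removes /l/, /f/.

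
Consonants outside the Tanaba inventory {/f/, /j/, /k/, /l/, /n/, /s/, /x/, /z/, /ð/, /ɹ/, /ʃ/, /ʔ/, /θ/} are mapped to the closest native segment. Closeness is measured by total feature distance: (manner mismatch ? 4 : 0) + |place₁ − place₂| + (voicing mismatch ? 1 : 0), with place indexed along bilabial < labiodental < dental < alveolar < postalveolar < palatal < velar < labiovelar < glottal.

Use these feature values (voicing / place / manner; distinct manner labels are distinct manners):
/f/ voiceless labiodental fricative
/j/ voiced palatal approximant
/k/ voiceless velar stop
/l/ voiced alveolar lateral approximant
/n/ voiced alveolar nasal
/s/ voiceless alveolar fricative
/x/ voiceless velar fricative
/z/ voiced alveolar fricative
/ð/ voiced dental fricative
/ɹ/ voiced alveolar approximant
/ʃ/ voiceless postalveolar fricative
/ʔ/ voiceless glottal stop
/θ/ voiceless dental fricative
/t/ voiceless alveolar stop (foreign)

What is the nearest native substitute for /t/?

k

/k/ is closest: same manner (stop), place distance 3 (alveolar→velar), same voicing; total 3. Next closest is /s/ at distance 4.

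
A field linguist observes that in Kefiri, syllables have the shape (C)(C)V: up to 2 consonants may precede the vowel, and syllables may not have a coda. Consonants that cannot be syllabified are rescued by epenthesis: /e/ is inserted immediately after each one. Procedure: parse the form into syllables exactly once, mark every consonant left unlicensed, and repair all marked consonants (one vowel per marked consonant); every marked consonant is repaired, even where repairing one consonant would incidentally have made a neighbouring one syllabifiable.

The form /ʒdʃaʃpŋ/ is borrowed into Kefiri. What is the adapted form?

The consonants /ʒ/, /ʃ/, /p/, /ŋ/ cannot be parsed into a legal (C)(C)V syllable (no codas are permitted; onsets may contain at most 2 consonants).
Each unlicensed consonant becomes the onset of a new syllable: /ʒ/ → /ʒe/, /ʃ/ → /ʃe/, /p/ → /pe/, /ŋ/ → /ŋe/.

ʒedʃaʃepeŋe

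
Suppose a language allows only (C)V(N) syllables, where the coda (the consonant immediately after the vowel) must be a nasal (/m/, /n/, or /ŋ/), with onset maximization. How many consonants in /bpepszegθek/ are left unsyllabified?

Under (C)V(N), the unsyllabifiable consonants are /b/, /p/, /s/, /g/, /k/ (only a nasal (/m/, /n/, or /ŋ/) is licensed in coda position; onsets are limited to one consonant).

5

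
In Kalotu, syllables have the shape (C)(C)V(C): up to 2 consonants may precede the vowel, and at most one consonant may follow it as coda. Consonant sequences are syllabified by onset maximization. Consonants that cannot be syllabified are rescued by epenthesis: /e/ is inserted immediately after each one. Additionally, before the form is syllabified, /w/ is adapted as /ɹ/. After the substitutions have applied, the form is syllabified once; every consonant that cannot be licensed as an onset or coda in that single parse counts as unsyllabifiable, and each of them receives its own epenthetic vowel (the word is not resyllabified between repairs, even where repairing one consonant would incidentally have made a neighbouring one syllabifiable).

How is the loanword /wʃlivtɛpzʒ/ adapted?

Substitution: /w/ → /ɹ/, giving /ɹʃlivtɛpzʒ/.
Syllabifying with onset maximization leaves /ɹ/, /z/, /ʒ/ stranded (at most one coda consonant is licensed; onsets may contain at most 2 consonants).
Epenthesis after each stranded consonant: /ɹ/ → /ɹe/, /z/ → /ze/, /ʒ/ → /ʒe/.

ɹeʃlivtɛpzeʒe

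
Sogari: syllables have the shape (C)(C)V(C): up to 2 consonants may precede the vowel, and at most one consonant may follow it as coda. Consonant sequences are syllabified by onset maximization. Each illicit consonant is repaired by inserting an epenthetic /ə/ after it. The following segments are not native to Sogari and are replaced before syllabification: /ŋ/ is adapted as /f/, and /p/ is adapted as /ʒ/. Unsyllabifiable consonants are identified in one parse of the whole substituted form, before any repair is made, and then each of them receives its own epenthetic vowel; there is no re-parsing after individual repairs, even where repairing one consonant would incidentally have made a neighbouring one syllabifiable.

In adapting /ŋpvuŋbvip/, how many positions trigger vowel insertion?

After substitution the input is /fʒvufbviʒ/.
The unsyllabifiable consonants are /f/; each receives one epenthetic vowel.

1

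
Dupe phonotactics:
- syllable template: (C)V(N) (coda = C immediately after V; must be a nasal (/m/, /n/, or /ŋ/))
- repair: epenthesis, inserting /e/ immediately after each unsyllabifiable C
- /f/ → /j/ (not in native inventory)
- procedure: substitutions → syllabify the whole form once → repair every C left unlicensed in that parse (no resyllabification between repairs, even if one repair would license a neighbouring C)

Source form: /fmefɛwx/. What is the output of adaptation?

jemejɛwexe

Substitution: /f/ → /j/, giving /jmejɛwx/.
The consonants /j/, /w/, /x/ cannot be parsed into a legal (C)V(N) syllable (only a nasal (/m/, /n/, or /ŋ/) is licensed in coda position; onsets are limited to one consonant).
Inserting the epenthetic vowel yields /j/ → /je/, /w/ → /we/, /x/ → /xe/.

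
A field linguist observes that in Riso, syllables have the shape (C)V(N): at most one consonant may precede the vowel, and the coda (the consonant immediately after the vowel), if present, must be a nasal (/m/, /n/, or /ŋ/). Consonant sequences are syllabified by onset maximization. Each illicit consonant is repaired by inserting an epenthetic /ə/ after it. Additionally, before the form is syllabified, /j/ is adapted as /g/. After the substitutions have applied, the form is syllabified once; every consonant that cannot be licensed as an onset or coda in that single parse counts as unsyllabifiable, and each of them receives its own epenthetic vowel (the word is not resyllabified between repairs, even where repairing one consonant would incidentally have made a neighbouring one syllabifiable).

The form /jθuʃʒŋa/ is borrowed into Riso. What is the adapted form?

Substitution: /j/ → /g/, giving /gθuʃʒŋa/.
Syllabifying with onset maximization leaves /g/, /ʃ/, /ʒ/ stranded (only a nasal (/m/, /n/, or /ŋ/) is licensed in coda position; onsets are limited to one consonant).
Inserting the epenthetic vowel yields /g/ → /gə/, /ʃ/ → /ʃə/, /ʒ/ → /ʒə/.

gəθuʃəʒəŋa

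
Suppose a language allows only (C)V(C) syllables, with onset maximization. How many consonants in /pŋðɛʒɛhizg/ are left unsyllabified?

3

The consonants /p/, /ŋ/, /g/ cannot be parsed into a legal (C)V(C) syllable (at most one coda consonant is licensed; onsets are limited to one consonant).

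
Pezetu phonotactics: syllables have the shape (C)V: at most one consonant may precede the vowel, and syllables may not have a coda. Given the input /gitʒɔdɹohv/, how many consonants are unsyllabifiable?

The consonants /t/, /d/, /h/, /v/ cannot be parsed into a legal (C)V syllable (no codas are permitted; onsets are limited to one consonant).

4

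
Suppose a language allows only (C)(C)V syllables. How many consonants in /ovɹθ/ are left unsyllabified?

3

The consonants /v/, /ɹ/, /θ/ cannot be parsed into a legal (C)(C)V syllable (no codas are permitted; onsets may contain at most 2 consonants).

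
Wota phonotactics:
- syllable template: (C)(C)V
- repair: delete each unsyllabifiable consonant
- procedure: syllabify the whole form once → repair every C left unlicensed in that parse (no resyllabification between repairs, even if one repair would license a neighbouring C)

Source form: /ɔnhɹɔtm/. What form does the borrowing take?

The consonants /n/, /t/, /m/ cannot be parsed into a legal (C)(C)V syllable (no codas are permitted; onsets may contain at most 2 consonants).
Each unlicensed consonant is deleted: /n/, /t/, /m/.

ɔhɹɔ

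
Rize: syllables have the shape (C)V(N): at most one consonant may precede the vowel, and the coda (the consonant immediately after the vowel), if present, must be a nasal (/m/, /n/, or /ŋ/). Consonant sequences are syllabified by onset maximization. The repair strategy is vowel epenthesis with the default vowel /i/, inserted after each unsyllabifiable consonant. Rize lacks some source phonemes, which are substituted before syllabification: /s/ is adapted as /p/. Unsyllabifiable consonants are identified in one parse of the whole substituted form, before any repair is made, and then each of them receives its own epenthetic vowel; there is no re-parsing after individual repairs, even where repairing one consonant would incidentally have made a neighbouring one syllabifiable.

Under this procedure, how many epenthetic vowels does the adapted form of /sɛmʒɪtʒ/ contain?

After substitution the input is /pɛmʒɪtʒ/.
The unsyllabifiable consonants are /t/, /ʒ/; each receives one epenthetic vowel.

2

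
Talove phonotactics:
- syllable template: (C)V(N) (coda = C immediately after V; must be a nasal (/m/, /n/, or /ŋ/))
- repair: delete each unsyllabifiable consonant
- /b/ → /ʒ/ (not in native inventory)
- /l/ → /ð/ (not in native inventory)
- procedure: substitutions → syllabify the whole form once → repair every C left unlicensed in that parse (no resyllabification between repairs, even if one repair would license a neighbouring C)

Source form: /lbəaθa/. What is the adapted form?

Substitution: /l/ → /ð/, /b/ → /ʒ/, giving /ðʒəaθa/.
The consonants /ð/ cannot be parsed into a legal (C)V(N) syllable (only a nasal (/m/, /n/, or /ŋ/) is licensed in coda position; onsets are limited to one consonant).
Each unlicensed consonant is deleted: /ð/.

ʒəaθa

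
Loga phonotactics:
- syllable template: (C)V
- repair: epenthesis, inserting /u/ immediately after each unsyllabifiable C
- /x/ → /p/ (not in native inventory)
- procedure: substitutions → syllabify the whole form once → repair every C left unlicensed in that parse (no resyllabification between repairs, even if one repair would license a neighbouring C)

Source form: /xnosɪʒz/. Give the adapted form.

Substitution: /x/ → /p/, giving /pnosɪʒz/.
The consonants /p/, /ʒ/, /z/ cannot be parsed into a legal (C)V syllable (no codas are permitted; onsets are limited to one consonant).
Each unlicensed consonant becomes the onset of a new syllable: /p/ → /pu/, /ʒ/ → /ʒu/, /z/ → /zu/.

punosɪʒuzu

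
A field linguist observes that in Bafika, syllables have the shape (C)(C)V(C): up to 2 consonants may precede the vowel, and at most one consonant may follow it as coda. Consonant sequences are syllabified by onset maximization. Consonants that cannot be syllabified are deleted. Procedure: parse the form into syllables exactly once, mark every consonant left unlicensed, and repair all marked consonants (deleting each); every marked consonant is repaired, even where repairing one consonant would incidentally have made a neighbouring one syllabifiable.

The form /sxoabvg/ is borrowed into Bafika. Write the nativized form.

sxoab

The consonants /v/, /g/ cannot be parsed into a legal (C)(C)V(C) syllable (at most one coda consonant is licensed; onsets may contain at most 2 consonants).
Each unlicensed consonant is deleted: /v/, /g/.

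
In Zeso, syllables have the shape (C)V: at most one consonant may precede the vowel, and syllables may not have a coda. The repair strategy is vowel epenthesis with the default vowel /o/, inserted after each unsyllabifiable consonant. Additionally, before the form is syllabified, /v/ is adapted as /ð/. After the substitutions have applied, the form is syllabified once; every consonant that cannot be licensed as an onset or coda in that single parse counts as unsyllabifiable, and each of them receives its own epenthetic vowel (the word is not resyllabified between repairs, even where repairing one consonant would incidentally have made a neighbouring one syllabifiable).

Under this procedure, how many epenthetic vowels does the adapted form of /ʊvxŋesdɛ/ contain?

After substitution the input is /ʊðxŋesdɛ/.
The unsyllabifiable consonants are /ð/, /x/, /s/; each receives one epenthetic vowel.

3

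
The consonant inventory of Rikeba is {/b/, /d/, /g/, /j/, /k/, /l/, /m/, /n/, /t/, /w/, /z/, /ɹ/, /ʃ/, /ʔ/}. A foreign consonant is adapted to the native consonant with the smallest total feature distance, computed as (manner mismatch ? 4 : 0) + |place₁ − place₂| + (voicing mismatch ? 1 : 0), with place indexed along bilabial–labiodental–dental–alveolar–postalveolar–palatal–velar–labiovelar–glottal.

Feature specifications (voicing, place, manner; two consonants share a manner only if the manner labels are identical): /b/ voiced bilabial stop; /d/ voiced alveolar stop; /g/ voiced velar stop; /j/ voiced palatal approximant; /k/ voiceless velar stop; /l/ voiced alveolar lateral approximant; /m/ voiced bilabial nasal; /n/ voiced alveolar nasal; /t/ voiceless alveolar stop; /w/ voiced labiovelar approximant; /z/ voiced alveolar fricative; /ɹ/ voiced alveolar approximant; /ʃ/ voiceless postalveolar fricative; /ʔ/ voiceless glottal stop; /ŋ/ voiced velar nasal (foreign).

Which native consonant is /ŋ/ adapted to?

n

/n/ is closest: same manner (nasal), place distance 3 (velar→alveolar), same voicing; total 3. Next closest is /g/ at distance 4.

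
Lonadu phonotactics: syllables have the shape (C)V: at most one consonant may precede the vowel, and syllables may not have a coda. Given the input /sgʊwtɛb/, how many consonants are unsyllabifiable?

3

The consonants /s/, /w/, /b/ cannot be parsed into a legal (C)V syllable (no codas are permitted; onsets are limited to one consonant).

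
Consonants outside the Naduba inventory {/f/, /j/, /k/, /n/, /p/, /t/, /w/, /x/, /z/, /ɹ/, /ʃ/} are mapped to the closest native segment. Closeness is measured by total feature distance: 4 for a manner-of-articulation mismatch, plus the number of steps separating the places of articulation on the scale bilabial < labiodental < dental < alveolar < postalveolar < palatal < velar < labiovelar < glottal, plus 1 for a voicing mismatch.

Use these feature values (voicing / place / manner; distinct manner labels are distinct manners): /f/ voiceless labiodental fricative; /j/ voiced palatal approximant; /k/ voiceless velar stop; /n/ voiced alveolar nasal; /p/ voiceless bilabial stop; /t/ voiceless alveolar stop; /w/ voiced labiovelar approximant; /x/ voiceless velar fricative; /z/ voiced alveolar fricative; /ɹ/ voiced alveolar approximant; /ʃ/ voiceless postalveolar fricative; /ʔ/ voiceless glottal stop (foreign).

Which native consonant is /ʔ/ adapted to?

/k/ is closest: same manner (stop), place distance 2 (glottal→velar), same voicing; total 2. Next closest is /t/ at distance 5.

k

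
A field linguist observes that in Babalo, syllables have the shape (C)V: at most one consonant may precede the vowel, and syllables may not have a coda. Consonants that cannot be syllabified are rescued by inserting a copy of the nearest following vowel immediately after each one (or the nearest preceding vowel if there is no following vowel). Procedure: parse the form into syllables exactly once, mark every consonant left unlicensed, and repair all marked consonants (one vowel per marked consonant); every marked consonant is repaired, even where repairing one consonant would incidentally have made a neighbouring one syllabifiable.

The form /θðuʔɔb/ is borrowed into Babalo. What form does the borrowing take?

θuðuʔɔbɔ

The consonants /θ/, /b/ cannot be parsed into a legal (C)V syllable (no codas are permitted; onsets are limited to one consonant).
Inserting the epenthetic vowel yields /θ/ → /θu/, /b/ → /bɔ/.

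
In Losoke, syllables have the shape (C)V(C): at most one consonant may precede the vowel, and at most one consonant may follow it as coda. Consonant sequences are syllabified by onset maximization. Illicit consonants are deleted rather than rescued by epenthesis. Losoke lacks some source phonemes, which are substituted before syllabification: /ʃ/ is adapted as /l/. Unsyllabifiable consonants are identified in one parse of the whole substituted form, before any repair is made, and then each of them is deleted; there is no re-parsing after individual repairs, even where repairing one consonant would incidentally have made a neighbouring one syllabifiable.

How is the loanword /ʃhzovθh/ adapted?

zov

Substitution: /ʃ/ → /l/, giving /lhzovθh/.
Syllabifying with onset maximization leaves /l/, /h/, /θ/, /h/ stranded (at most one coda consonant is licensed; onsets are limited to one consonant).
Deleting the stranded consonants removes /l/, /h/, /θ/, /h/.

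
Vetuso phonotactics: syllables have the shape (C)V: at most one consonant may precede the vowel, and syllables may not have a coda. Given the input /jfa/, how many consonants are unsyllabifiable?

The consonants /j/ cannot be parsed into a legal (C)V syllable (no codas are permitted; onsets are limited to one consonant).

1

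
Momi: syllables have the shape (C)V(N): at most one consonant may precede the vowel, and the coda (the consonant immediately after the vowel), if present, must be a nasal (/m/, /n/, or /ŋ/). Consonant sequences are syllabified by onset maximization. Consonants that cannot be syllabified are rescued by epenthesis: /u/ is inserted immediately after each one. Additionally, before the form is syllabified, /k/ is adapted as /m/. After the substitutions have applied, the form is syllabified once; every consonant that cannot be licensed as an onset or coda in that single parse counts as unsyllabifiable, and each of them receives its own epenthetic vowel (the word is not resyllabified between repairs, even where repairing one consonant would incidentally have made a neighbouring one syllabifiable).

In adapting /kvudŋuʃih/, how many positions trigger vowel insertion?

After substitution the input is /mvudŋuʃih/.
The unsyllabifiable consonants are /m/, /d/, /h/; each receives one epenthetic vowel.

3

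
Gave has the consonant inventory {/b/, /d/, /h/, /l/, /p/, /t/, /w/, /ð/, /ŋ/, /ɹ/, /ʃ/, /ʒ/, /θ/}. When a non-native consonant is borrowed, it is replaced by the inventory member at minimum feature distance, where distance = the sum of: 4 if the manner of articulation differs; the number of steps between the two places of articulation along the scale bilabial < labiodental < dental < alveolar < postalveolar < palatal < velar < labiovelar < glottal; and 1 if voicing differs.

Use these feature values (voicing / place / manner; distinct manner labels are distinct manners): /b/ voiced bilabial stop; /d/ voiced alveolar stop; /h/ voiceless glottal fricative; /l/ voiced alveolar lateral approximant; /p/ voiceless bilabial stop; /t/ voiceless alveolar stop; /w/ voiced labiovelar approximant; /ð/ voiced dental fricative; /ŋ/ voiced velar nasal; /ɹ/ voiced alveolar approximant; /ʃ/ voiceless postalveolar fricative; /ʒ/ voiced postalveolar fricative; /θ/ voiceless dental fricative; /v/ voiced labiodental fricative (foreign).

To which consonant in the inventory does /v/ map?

ð

/ð/ is closest: same manner (fricative), place distance 1 (labiodental→dental), same voicing; total 1. Next closest is /θ/ at distance 2.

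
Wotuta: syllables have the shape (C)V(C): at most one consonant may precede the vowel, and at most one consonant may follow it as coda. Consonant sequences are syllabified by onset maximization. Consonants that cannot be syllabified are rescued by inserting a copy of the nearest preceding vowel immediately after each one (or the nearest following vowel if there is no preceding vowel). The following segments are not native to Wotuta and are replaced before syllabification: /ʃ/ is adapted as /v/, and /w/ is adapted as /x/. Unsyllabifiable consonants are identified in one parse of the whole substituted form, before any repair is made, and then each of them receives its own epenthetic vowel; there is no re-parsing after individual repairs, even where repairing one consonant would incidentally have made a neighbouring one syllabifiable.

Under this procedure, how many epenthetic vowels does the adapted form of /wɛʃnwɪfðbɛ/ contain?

After substitution the input is /xɛvnxɪfðbɛ/.
The unsyllabifiable consonants are /n/, /ð/; each receives one epenthetic vowel.

2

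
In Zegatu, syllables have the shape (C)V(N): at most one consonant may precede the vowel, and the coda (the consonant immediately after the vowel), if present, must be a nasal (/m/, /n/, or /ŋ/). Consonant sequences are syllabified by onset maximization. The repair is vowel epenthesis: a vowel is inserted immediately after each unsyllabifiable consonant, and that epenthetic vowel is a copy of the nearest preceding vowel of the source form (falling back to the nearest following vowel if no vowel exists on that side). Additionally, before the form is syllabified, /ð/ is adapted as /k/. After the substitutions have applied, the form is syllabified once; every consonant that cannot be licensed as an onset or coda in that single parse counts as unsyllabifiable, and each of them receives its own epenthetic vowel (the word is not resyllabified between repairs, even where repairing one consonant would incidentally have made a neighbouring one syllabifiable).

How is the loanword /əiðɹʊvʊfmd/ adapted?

əikiɹʊvʊfʊmʊdʊ

Substitution: /ð/ → /k/, giving /əikɹʊvʊfmd/.
Syllabifying with onset maximization leaves /k/, /f/, /m/, /d/ stranded (only a nasal (/m/, /n/, or /ŋ/) is licensed in coda position; onsets are limited to one consonant).
Each unlicensed consonant becomes the onset of a new syllable: /k/ → /ki/, /f/ → /fʊ/, /m/ → /mʊ/, /d/ → /dʊ/.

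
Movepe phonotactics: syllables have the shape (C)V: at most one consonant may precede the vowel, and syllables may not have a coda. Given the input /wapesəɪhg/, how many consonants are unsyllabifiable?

Under (C)V, the unsyllabifiable consonants are /h/, /g/ (no codas are permitted; onsets are limited to one consonant).

2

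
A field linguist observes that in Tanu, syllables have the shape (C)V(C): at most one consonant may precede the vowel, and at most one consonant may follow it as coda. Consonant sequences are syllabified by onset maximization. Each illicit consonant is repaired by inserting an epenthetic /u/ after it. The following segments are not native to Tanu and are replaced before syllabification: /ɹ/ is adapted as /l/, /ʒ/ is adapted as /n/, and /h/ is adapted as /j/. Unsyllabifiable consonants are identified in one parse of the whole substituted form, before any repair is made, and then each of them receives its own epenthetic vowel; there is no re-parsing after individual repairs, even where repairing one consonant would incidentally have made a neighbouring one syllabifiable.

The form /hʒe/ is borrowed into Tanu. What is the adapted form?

Substitution: /h/ → /j/, /ʒ/ → /n/, giving /jne/.
Under (C)V(C), the unsyllabifiable consonants are /j/ (at most one coda consonant is licensed; onsets are limited to one consonant).
Epenthesis after each stranded consonant: /j/ → /ju/.

june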